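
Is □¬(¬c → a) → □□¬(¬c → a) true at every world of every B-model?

Not valid

Tableau for the negation ¬(□¬(¬c → a) → □□¬(¬c → a)):
1. ¬(□¬(¬c → a) → □□¬(¬c → a)), w0
2. □¬(¬c → a), w0
3. ¬□□¬(¬c → a), w0
4. ¬(¬c → a), w0
5. ¬c, w0
6. ¬a, w0
7. ¬□¬(¬c → a), w1
8. ¬(¬c → a), w1
9. ¬c, w1
10. ¬a, w1
11. ¬c → a, w2
12. a, w2
Accessibility: w0Rw0, w0Rw1, w1Rw0, w1Rw1, w1Rw2, w2Rw1, w2Rw2
The negation has an open branch (countermodel exists).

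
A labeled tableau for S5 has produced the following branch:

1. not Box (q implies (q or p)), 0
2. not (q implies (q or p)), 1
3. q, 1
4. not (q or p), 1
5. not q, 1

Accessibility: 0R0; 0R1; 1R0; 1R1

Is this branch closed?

Both q and not q appear at 1.

Closed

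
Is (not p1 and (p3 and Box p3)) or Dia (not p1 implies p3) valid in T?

Invalid (countermodel exists)

Tableau for the negation not ((not p1 and (p3 and Box p3)) or Dia (not p1 implies p3)):
1. not ((not p1 and (p3 and Box p3)) or Dia (not p1 implies p3)), u
2. not (not p1 and (p3 and Box p3)), u
3. not Dia (not p1 implies p3), u
4. not (not p1 implies p3), u
5. not p1, u
6. not p3, u
7. not (p3 and Box p3), u
8. not Box p3, u
9. not p3, v
10. not (not p1 implies p3), v
11. not p1, v
Accessibility: uRu, uRv, vRv
The negation has an open branch (countermodel exists).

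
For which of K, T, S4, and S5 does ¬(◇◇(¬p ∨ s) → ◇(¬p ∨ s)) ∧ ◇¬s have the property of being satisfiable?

T-tableau for the formula:
1. ¬(◇◇(¬p ∨ s) → ◇(¬p ∨ s)) ∧ ◇¬s, 0
2. ¬(◇◇(¬p ∨ s) → ◇(¬p ∨ s)), 0
3. ◇¬s, 0
4. ◇◇(¬p ∨ s), 0
5. ¬◇(¬p ∨ s), 0
6. ¬(¬p ∨ s), 0
7. p, 0
8. ¬s, 0
9. ¬s, 1
10. ¬(¬p ∨ s), 1
11. p, 1
12. ◇(¬p ∨ s), 2
13. ¬(¬p ∨ s), 2
14. p, 2
15. ¬s, 2
16. ¬p ∨ s, 3
17. s, 3
Accessibility: 0R0, 0R1, 0R2, 1R1, 2R2, 2R3, 3R3
Complete open branch: satisfiable in T, hence also in K (this T-model is also a K-model).
S4-tableau for the formula:
1. ¬(◇◇(¬p ∨ s) → ◇(¬p ∨ s)) ∧ ◇¬s, 0
2. ¬(◇◇(¬p ∨ s) → ◇(¬p ∨ s)), 0
3. ◇¬s, 0
4. ◇◇(¬p ∨ s), 0
5. ¬◇(¬p ∨ s), 0
6. ¬(¬p ∨ s), 0
7. p, 0
8. ¬s, 0
9. ¬s, 1
10. ¬(¬p ∨ s), 1
11. p, 1
12. ◇(¬p ∨ s), 2
13. ¬(¬p ∨ s), 2
14. p, 2
15. ¬s, 2
16. ¬p ∨ s, 3
17. ¬(¬p ∨ s), 3
18. p, 3
19. ¬s, 3
20. s, 3
Accessibility: 0R0, 0R1, 0R2, 0R3, 1R1, 2R2, 2R3, 3R3
Branch closes: s and ¬s both at 3.
Every branch closes (one shown): unsatisfiable in S4, hence also in S5 (every S5-frame is an S4-frame).

K, T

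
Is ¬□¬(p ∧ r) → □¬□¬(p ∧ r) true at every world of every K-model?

Not valid

Tableau for the negation ¬(¬□¬(p ∧ r) → □¬□¬(p ∧ r)):
1. ¬(¬□¬(p ∧ r) → □¬□¬(p ∧ r)), u
2. ¬□¬(p ∧ r), u
3. ¬□¬□¬(p ∧ r), u
4. p ∧ r, v
5. p, v
6. r, v
7. □¬(p ∧ r), w
Accessibility: uRv, uRw
The negation has an open branch (countermodel exists).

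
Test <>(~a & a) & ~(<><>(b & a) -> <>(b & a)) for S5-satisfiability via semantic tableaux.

1. <>(~a & a) & ~(<><>(b & a) -> <>(b & a)), w0
2. <>(~a & a), w0   [&-rule on 1]
3. ~(<><>(b & a) -> <>(b & a)), w0   [&-rule on 1]
4. <><>(b & a), w0   [~->-rule on 3]
5. ~<>(b & a), w0   [~->-rule on 3]
6. ~(b & a), w0   [~<>-rule on 5 via w0Rw0]
7. ~a, w0   [~&-rule on 6 (branches; this branch)]
8. ~a & a, w1   [<>-rule on 2: fresh world w1, w0Rw1]
9. ~a, w1   [&-rule on 8]
10. a, w1   [&-rule on 8]
Accessibility: w0Rw0, w0Rw1, w1Rw0, w1Rw1
Branch closes: a and ~a both at w1.
(One branch shown.) All branches close.

No, unsatisfiable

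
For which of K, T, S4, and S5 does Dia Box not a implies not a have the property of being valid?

S4-tableau for the negation not (Dia Box not a implies not a):
1. not (Dia Box not a implies not a), 0
2. Dia Box not a, 0
3. a, 0
4. Box not a, 1
5. not a, 1
Accessibility: 0R0, 0R1, 1R1
Complete open branch: countermodel on an S4-frame, so not valid in S4, nor in K, T (the same frame is also a K-frame and a T-frame).
S5-tableau for the negation not (Dia Box not a implies not a):
1. not (Dia Box not a implies not a), 0
2. Dia Box not a, 0
3. a, 0
4. Box not a, 1
5. not a, 0
Accessibility: 0R0, 0R1, 1R0, 1R1
Branch closes: a and not a both at 0.
Every branch closes (one shown): valid in S5.

S5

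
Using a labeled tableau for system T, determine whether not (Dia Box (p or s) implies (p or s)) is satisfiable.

Yes, satisfiable

1. not (Dia Box (p or s) implies (p or s)), 0
2. Dia Box (p or s), 0   [neg-implies-rule on 1]
3. not (p or s), 0   [neg-implies-rule on 1]
4. not p, 0   [neg-or-rule on 3]
5. not s, 0   [neg-or-rule on 3]
6. Box (p or s), 1   [Dia-rule on 2: fresh world 1, 0R1]
7. p or s, 1   [Box-rule on 6 via 1R1]
8. s, 1   [or-rule on 7 (branches; this branch)]
Accessibility: 0R0, 0R1, 1R1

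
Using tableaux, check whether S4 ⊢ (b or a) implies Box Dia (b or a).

Tableau for the negation not ((b or a) implies Box Dia (b or a)):
1. not ((b or a) implies Box Dia (b or a)), w0
2. b or a, w0
3. not Box Dia (b or a), w0
4. a, w0
5. not Dia (b or a), w1
6. not (b or a), w1
7. not b, w1
8. not a, w1
Accessibility: w0Rw0, w0Rw1, w1Rw1
The negation has an open branch (countermodel exists).

Invalid (countermodel exists)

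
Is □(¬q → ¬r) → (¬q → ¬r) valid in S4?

Tableau for the negation ¬(□(¬q → ¬r) → (¬q → ¬r)):
1. ¬(□(¬q → ¬r) → (¬q → ¬r)), 0
2. □(¬q → ¬r), 0   [¬→-rule on 1]
3. ¬(¬q → ¬r), 0   [¬→-rule on 1]
4. ¬q, 0   [¬→-rule on 3]
5. r, 0   [¬→-rule on 3]
6. ¬q → ¬r, 0   [□-rule on 2 via 0R0]
7. ¬r, 0   [→-rule on 6 (branches; this branch)]
Accessibility: 0R0
Branch closes: r and ¬r both at 0.
Every branch of the negation's tableau closes; the branch above is one of them.

Yes, valid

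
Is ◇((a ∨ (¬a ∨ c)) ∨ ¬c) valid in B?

Yes, valid

Tableau for the negation ¬◇((a ∨ (¬a ∨ c)) ∨ ¬c):
1. ¬◇((a ∨ (¬a ∨ c)) ∨ ¬c), u
2. ¬((a ∨ (¬a ∨ c)) ∨ ¬c), u   [¬◇-rule on 1 via uRu]
3. ¬(a ∨ (¬a ∨ c)), u   [¬∨-rule on 2]
4. c, u   [¬∨-rule on 2]
5. ¬a, u   [¬∨-rule on 3]
6. ¬(¬a ∨ c), u   [¬∨-rule on 3]
7. a, u   [¬∨-rule on 6]
8. ¬c, u   [¬∨-rule on 6]
Accessibility: uRu
Branch closes: a and ¬a both at u.
All branches of the negation close; one closing branch shown above.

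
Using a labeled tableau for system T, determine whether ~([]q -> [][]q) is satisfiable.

1. ~([]q -> [][]q), 0
2. []q, 0   [~->-rule on 1]
3. ~[][]q, 0   [~->-rule on 1]
4. q, 0   [[]-rule on 2 via 0R0]
5. ~[]q, 1   [~[]-rule on 3: fresh world 1, 0R1]
6. q, 1   [[]-rule on 2 via 0R1]
7. ~q, 2   [~[]-rule on 5: fresh world 2, 1R2]
Accessibility: 0R0, 0R1, 1R1, 1R2, 2R2

Satisfiable (open branch found)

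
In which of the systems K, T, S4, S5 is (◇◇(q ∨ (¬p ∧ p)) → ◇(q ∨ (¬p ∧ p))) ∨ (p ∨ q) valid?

S4, S5

T-tableau for the negation ¬((◇◇(q ∨ (¬p ∧ p)) → ◇(q ∨ (¬p ∧ p))) ∨ (p ∨ q)):
1. ¬((◇◇(q ∨ (¬p ∧ p)) → ◇(q ∨ (¬p ∧ p))) ∨ (p ∨ q)), u
2. ¬(◇◇(q ∨ (¬p ∧ p)) → ◇(q ∨ (¬p ∧ p))), u
3. ¬(p ∨ q), u
4. ◇◇(q ∨ (¬p ∧ p)), u
5. ¬◇(q ∨ (¬p ∧ p)), u
6. ¬p, u
7. ¬q, u
8. ¬(q ∨ (¬p ∧ p)), u
9. ¬(¬p ∧ p), u
10. ◇(q ∨ (¬p ∧ p)), v
11. ¬(q ∨ (¬p ∧ p)), v
12. ¬q, v
13. ¬(¬p ∧ p), v
14. ¬p, v
15. q ∨ (¬p ∧ p), w
16. q, w
Accessibility: uRu, uRv, vRv, vRw, wRw
Complete open branch: countermodel on a T-frame, so not valid in T, nor in K (the same frame is also a K-frame).
S4-tableau for the negation ¬((◇◇(q ∨ (¬p ∧ p)) → ◇(q ∨ (¬p ∧ p))) ∨ (p ∨ q)):
1. ¬((◇◇(q ∨ (¬p ∧ p)) → ◇(q ∨ (¬p ∧ p))) ∨ (p ∨ q)), u
2. ¬(◇◇(q ∨ (¬p ∧ p)) → ◇(q ∨ (¬p ∧ p))), u
3. ¬(p ∨ q), u
4. ◇◇(q ∨ (¬p ∧ p)), u
5. ¬◇(q ∨ (¬p ∧ p)), u
6. ¬p, u
7. ¬q, u
8. ¬(q ∨ (¬p ∧ p)), u
9. ¬(¬p ∧ p), u
10. ◇(q ∨ (¬p ∧ p)), v
11. ¬(q ∨ (¬p ∧ p)), v
12. ¬q, v
13. ¬(¬p ∧ p), v
14. ¬p, v
15. q ∨ (¬p ∧ p), w
16. ¬(q ∨ (¬p ∧ p)), w
17. ¬q, w
18. ¬(¬p ∧ p), w
19. ¬p ∧ p, w
20. ¬p, w
21. p, w
Accessibility: uRu, uRv, uRw, vRv, vRw, wRw
Branch closes: p and ¬p both at w.
Every branch closes (one shown): valid in S4, hence also in S5 (every theorem of S4 is a theorem of S5).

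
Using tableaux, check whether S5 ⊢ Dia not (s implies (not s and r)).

Tableau for the negation not Dia not (s implies (not s and r)):
1. not Dia not (s implies (not s and r)), u
2. s implies (not s and r), u
3. not s and r, u
4. not s, u
5. r, u
Accessibility: uRu
The negation has an open branch (countermodel exists).

Not valid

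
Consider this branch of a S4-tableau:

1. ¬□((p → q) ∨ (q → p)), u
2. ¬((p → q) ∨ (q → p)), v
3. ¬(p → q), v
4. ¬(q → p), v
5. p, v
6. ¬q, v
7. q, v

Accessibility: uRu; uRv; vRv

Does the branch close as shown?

Yes, closed

Both q and ¬q appear at v.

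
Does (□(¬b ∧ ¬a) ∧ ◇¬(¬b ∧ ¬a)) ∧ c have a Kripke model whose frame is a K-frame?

1. (□(¬b ∧ ¬a) ∧ ◇¬(¬b ∧ ¬a)) ∧ c, 0
2. □(¬b ∧ ¬a) ∧ ◇¬(¬b ∧ ¬a), 0
3. c, 0
4. □(¬b ∧ ¬a), 0
5. ◇¬(¬b ∧ ¬a), 0
6. ¬(¬b ∧ ¬a), 1
7. ¬b ∧ ¬a, 1
8. ¬b, 1
9. ¬a, 1
10. a, 1
Accessibility: 0R1
Branch closes: a and ¬a both at 1.
(One branch shown.) All branches close.

Unsatisfiable (every branch closes)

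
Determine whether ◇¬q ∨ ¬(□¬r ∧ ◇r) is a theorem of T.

Valid in T

Tableau for the negation ¬(◇¬q ∨ ¬(□¬r ∧ ◇r)):
1. ¬(◇¬q ∨ ¬(□¬r ∧ ◇r)), 0
2. ¬◇¬q, 0
3. □¬r ∧ ◇r, 0
4. □¬r, 0
5. ◇r, 0
6. q, 0
7. ¬r, 0
8. r, 1
9. q, 1
10. ¬r, 1
Accessibility: 0R0, 0R1, 1R1
Branch closes: r and ¬r both at 1.
Every branch of the negation's tableau closes; the branch above is one of them.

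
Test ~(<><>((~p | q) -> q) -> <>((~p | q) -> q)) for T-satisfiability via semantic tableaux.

1. ~(<><>((~p | q) -> q) -> <>((~p | q) -> q)), 0
2. <><>((~p | q) -> q), 0
3. ~<>((~p | q) -> q), 0
4. ~((~p | q) -> q), 0
5. ~p | q, 0
6. ~q, 0
7. ~p, 0
8. <>((~p | q) -> q), 1
9. ~((~p | q) -> q), 1
10. ~p | q, 1
11. ~q, 1
12. ~p, 1
13. (~p | q) -> q, 2
14. q, 2
Accessibility: 0R0, 0R1, 1R1, 1R2, 2R2

Yes, satisfiable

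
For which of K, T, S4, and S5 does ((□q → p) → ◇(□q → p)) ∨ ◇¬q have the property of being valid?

T-tableau for the negation ¬(((□q → p) → ◇(□q → p)) ∨ ◇¬q):
1. ¬(((□q → p) → ◇(□q → p)) ∨ ◇¬q), u
2. ¬((□q → p) → ◇(□q → p)), u   [¬∨-rule on 1]
3. ¬◇¬q, u   [¬∨-rule on 1]
4. □q → p, u   [¬→-rule on 2]
5. ¬◇(□q → p), u   [¬→-rule on 2]
6. q, u   [¬◇-rule on 3 via uRu]
7. ¬(□q → p), u   [¬◇-rule on 5 via uRu]
8. □q, u   [¬→-rule on 7]
9. ¬p, u   [¬→-rule on 7]
10. ¬□q, u   [→-rule on 4 (branches; this branch)]
11. ¬q, v   [¬□-rule on 10: fresh world v, uRv]
12. q, v   [¬◇-rule on 3 via uRv]
Accessibility: uRu, uRv, vRv
Branch closes: q and ¬q both at v.
Every branch closes (one shown): valid in T, hence also in S4, S5 (every theorem of T is a theorem of S4 and S5).
K-tableau for the negation ¬(((□q → p) → ◇(□q → p)) ∨ ◇¬q):
1. ¬(((□q → p) → ◇(□q → p)) ∨ ◇¬q), u
2. ¬((□q → p) → ◇(□q → p)), u   [¬∨-rule on 1]
3. ¬◇¬q, u   [¬∨-rule on 1]
4. □q → p, u   [¬→-rule on 2]
5. ¬◇(□q → p), u   [¬→-rule on 2]
6. p, u   [→-rule on 4 (branches; this branch)]
Complete open branch: countermodel on a K-frame, so not valid in K.

T, S4, S5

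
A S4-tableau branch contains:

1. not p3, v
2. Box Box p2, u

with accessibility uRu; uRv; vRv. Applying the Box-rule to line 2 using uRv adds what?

Box p2, v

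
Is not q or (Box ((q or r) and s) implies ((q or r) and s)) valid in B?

Yes, valid

Tableau for the negation not (not q or (Box ((q or r) and s) implies ((q or r) and s))):
1. not (not q or (Box ((q or r) and s) implies ((q or r) and s))), 0
2. q, 0
3. not (Box ((q or r) and s) implies ((q or r) and s)), 0
4. Box ((q or r) and s), 0
5. not ((q or r) and s), 0
6. (q or r) and s, 0
7. q or r, 0
8. s, 0
9. not (q or r), 0
10. not q, 0
11. not r, 0
Accessibility: 0R0
Branch closes: q and not q both at 0.
Every branch of the negation's tableau closes; the branch above is one of them.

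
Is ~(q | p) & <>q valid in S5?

Tableau for the negation ~(~(q | p) & <>q):
1. ~(~(q | p) & <>q), 0
2. ~<>q, 0
3. ~q, 0
Accessibility: 0R0
The negation has an open branch (countermodel exists).

No, not valid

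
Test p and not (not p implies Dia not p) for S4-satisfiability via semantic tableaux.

Unsatisfiable

1. p and not (not p implies Dia not p), u
2. p, u
3. not (not p implies Dia not p), u
4. not p, u
5. not Dia not p, u
Accessibility: uRu
Branch closes: p and not p both at u.
Every branch closes; the branch above is one of them.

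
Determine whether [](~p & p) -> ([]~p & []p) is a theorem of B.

Valid in B

Tableau for the negation ~([](~p & p) -> ([]~p & []p)):
1. ~([](~p & p) -> ([]~p & []p)), u
2. [](~p & p), u   [~->-rule on 1]
3. ~([]~p & []p), u   [~->-rule on 1]
4. ~p & p, u   [[]-rule on 2 via uRu]
5. ~p, u   [&-rule on 4]
6. p, u   [&-rule on 4]
Accessibility: uRu
Branch closes: p and ~p both at u.
All branches of the negation close; one closing branch shown above.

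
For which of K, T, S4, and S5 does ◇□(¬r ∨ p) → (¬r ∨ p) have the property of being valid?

S4-tableau for the negation ¬(◇□(¬r ∨ p) → (¬r ∨ p)):
1. ¬(◇□(¬r ∨ p) → (¬r ∨ p)), 0
2. ◇□(¬r ∨ p), 0
3. ¬(¬r ∨ p), 0
4. r, 0
5. ¬p, 0
6. □(¬r ∨ p), 1
7. ¬r ∨ p, 1
8. p, 1
Accessibility: 0R0, 0R1, 1R1
Complete open branch: countermodel on an S4-frame, so not valid in S4, nor in K, T (the same frame is also a K-frame and a T-frame).
S5-tableau for the negation ¬(◇□(¬r ∨ p) → (¬r ∨ p)):
1. ¬(◇□(¬r ∨ p) → (¬r ∨ p)), 0
2. ◇□(¬r ∨ p), 0
3. ¬(¬r ∨ p), 0
4. r, 0
5. ¬p, 0
6. □(¬r ∨ p), 1
7. ¬r ∨ p, 0
8. ¬r ∨ p, 1
9. p, 0
Accessibility: 0R0, 0R1, 1R0, 1R1
Branch closes: p and ¬p both at 0.
Every branch closes (one shown): valid in S5.

S5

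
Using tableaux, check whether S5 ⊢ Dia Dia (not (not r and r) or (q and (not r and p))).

Tableau for the negation not Dia Dia (not (not r and r) or (q and (not r and p))):
1. not Dia Dia (not (not r and r) or (q and (not r and p))), u
2. not Dia (not (not r and r) or (q and (not r and p))), u
3. not (not (not r and r) or (q and (not r and p))), u
4. not r and r, u
5. not (q and (not r and p)), u
6. not r, u
7. r, u
Accessibility: uRu
Branch closes: r and not r both at u.
All branches of the negation close; one closing branch shown above.

Valid in S5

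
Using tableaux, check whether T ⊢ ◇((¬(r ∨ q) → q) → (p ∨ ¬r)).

No, not valid

Tableau for the negation ¬◇((¬(r ∨ q) → q) → (p ∨ ¬r)):
1. ¬◇((¬(r ∨ q) → q) → (p ∨ ¬r)), 0
2. ¬((¬(r ∨ q) → q) → (p ∨ ¬r)), 0
3. ¬(r ∨ q) → q, 0
4. ¬(p ∨ ¬r), 0
5. ¬p, 0
6. r, 0
7. q, 0
Accessibility: 0R0
The negation has an open branch (countermodel exists).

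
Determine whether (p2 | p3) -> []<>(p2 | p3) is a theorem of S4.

Not valid

Tableau for the negation ~((p2 | p3) -> []<>(p2 | p3)):
1. ~((p2 | p3) -> []<>(p2 | p3)), u
2. p2 | p3, u
3. ~[]<>(p2 | p3), u
4. p3, u
5. ~<>(p2 | p3), v
6. ~(p2 | p3), v
7. ~p2, v
8. ~p3, v
Accessibility: uRu, uRv, vRv
The negation has an open branch (countermodel exists).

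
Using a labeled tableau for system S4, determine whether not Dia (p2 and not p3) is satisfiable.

Satisfiable (open branch found)

1. not Dia (p2 and not p3), u
2. not (p2 and not p3), u
3. p3, u
Accessibility: uRu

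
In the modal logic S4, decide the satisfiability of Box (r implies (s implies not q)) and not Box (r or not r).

Unsatisfiable

1. Box (r implies (s implies not q)) and not Box (r or not r), u
2. Box (r implies (s implies not q)), u
3. not Box (r or not r), u
4. r implies (s implies not q), u
5. s implies not q, u
6. not q, u
7. not (r or not r), v
8. not r, v
9. r, v
Accessibility: uRu, uRv, vRv
Branch closes: r and not r both at v.
(One branch shown.) All branches close.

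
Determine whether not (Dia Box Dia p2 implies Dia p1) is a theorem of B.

Not valid

Tableau for the negation Dia Box Dia p2 implies Dia p1:
1. Dia Box Dia p2 implies Dia p1, u
2. Dia p1, u
3. p1, v
Accessibility: uRu, uRv, vRu, vRv
The negation has an open branch (countermodel exists).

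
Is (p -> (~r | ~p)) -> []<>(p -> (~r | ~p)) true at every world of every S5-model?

Tableau for the negation ~((p -> (~r | ~p)) -> []<>(p -> (~r | ~p))):
1. ~((p -> (~r | ~p)) -> []<>(p -> (~r | ~p))), u
2. p -> (~r | ~p), u
3. ~[]<>(p -> (~r | ~p)), u
4. ~r | ~p, u
5. ~r, u
6. ~<>(p -> (~r | ~p)), v
7. ~(p -> (~r | ~p)), u
8. p, u
9. ~(~r | ~p), u
10. r, u
Accessibility: uRu, uRv, vRu, vRv
Branch closes: r and ~r both at u.
All branches of the negation close; one closing branch shown above.

Valid in S5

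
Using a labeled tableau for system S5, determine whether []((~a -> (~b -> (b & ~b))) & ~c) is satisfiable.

1. []((~a -> (~b -> (b & ~b))) & ~c), 0
2. (~a -> (~b -> (b & ~b))) & ~c, 0   [[]-rule on 1 via 0R0]
3. ~a -> (~b -> (b & ~b)), 0   [&-rule on 2]
4. ~c, 0   [&-rule on 2]
5. ~b -> (b & ~b), 0   [->-rule on 3 (branches; this branch)]
6. b, 0   [->-rule on 5 (branches; this branch)]
Accessibility: 0R0

Yes, satisfiable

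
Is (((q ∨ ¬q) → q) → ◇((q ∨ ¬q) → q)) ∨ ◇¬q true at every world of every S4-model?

Valid in S4

Tableau for the negation ¬((((q ∨ ¬q) → q) → ◇((q ∨ ¬q) → q)) ∨ ◇¬q):
1. ¬((((q ∨ ¬q) → q) → ◇((q ∨ ¬q) → q)) ∨ ◇¬q), 0
2. ¬(((q ∨ ¬q) → q) → ◇((q ∨ ¬q) → q)), 0   [¬∨-rule on 1]
3. ¬◇¬q, 0   [¬∨-rule on 1]
4. (q ∨ ¬q) → q, 0   [¬→-rule on 2]
5. ¬◇((q ∨ ¬q) → q), 0   [¬→-rule on 2]
6. q, 0   [¬◇-rule on 3 via 0R0]
7. ¬((q ∨ ¬q) → q), 0   [¬◇-rule on 5 via 0R0]
8. q ∨ ¬q, 0   [¬→-rule on 7]
9. ¬q, 0   [¬→-rule on 7]
Accessibility: 0R0
Branch closes: q and ¬q both at 0.
All branches of the negation close; one closing branch shown above.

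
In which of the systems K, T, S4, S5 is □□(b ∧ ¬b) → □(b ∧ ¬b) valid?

K-tableau for the negation ¬(□□(b ∧ ¬b) → □(b ∧ ¬b)):
1. ¬(□□(b ∧ ¬b) → □(b ∧ ¬b)), u
2. □□(b ∧ ¬b), u
3. ¬□(b ∧ ¬b), u
4. ¬(b ∧ ¬b), v
5. □(b ∧ ¬b), v
6. b, v
Accessibility: uRv
Complete open branch: countermodel on a K-frame, so not valid in K.
T-tableau for the negation ¬(□□(b ∧ ¬b) → □(b ∧ ¬b)):
1. ¬(□□(b ∧ ¬b) → □(b ∧ ¬b)), u
2. □□(b ∧ ¬b), u
3. ¬□(b ∧ ¬b), u
4. □(b ∧ ¬b), u
5. b ∧ ¬b, u
6. b, u
7. ¬b, u
Accessibility: uRu
Branch closes: b and ¬b both at u.
Every branch closes (one shown): valid in T, hence also in S4, S5 (every theorem of T is a theorem of S4 and S5).

T, S4, S5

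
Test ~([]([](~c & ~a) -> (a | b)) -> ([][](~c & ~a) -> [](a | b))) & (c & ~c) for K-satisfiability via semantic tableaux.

1. ~([]([](~c & ~a) -> (a | b)) -> ([][](~c & ~a) -> [](a | b))) & (c & ~c), w0
2. ~([]([](~c & ~a) -> (a | b)) -> ([][](~c & ~a) -> [](a | b))), w0   [&-rule on 1]
3. c & ~c, w0   [&-rule on 1]
4. []([](~c & ~a) -> (a | b)), w0   [~->-rule on 2]
5. ~([][](~c & ~a) -> [](a | b)), w0   [~->-rule on 2]
6. c, w0   [&-rule on 3]
7. ~c, w0   [&-rule on 3]
Branch closes: c and ~c both at w0.
All branches of the tableau close; one closing branch shown above.

Unsatisfiable (every branch closes)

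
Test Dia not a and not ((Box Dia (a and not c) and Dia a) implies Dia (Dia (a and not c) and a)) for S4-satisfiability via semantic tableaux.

1. Dia not a and not ((Box Dia (a and not c) and Dia a) implies Dia (Dia (a and not c) and a)), 0
2. Dia not a, 0
3. not ((Box Dia (a and not c) and Dia a) implies Dia (Dia (a and not c) and a)), 0
4. Box Dia (a and not c) and Dia a, 0
5. not Dia (Dia (a and not c) and a), 0
6. Box Dia (a and not c), 0
7. Dia a, 0
8. not (Dia (a and not c) and a), 0
9. Dia (a and not c), 0
10. not Dia (a and not c), 0
11. not (a and not c), 0
12. c, 0
13. not a, 1
14. not (Dia (a and not c) and a), 1
15. Dia (a and not c), 1
16. not (a and not c), 1
17. c, 1
18. a, 2
19. not (Dia (a and not c) and a), 2
20. Dia (a and not c), 2
21. not (a and not c), 2
22. not Dia (a and not c), 2
23. c, 2
24. a and not c, 3
25. a, 3
26. not c, 3
27. not (Dia (a and not c) and a), 3
28. Dia (a and not c), 3
29. not (a and not c), 3
30. not Dia (a and not c), 3
31. c, 3
Accessibility: 0R0, 0R1, 0R2, 0R3, 1R1, 2R2, 3R3
Branch closes: c and not c both at 3.
(One branch shown.) All branches close.

Unsatisfiable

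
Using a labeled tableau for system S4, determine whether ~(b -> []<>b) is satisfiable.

1. ~(b -> []<>b), w0
2. b, w0
3. ~[]<>b, w0
4. ~<>b, w1
5. ~b, w1
Accessibility: w0Rw0, w0Rw1, w1Rw1

Satisfiable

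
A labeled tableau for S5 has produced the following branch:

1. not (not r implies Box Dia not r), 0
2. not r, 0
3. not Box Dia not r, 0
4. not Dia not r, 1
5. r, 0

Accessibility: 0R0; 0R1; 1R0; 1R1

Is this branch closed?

Closed

Both r and not r appear at 0.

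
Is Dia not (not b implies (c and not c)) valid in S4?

Invalid (countermodel exists)

Tableau for the negation not Dia not (not b implies (c and not c)):
1. not Dia not (not b implies (c and not c)), w0
2. not b implies (c and not c), w0
3. b, w0
Accessibility: w0Rw0
The negation has an open branch (countermodel exists).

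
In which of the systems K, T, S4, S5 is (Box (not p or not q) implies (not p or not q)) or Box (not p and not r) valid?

K-tableau for the negation not ((Box (not p or not q) implies (not p or not q)) or Box (not p and not r)):
1. not ((Box (not p or not q) implies (not p or not q)) or Box (not p and not r)), u
2. not (Box (not p or not q) implies (not p or not q)), u
3. not Box (not p and not r), u
4. Box (not p or not q), u
5. not (not p or not q), u
6. p, u
7. q, u
8. not (not p and not r), v
9. not p or not q, v
10. r, v
11. not q, v
Accessibility: uRv
Complete open branch: countermodel on a K-frame, so not valid in K.
T-tableau for the negation not ((Box (not p or not q) implies (not p or not q)) or Box (not p and not r)):
1. not ((Box (not p or not q) implies (not p or not q)) or Box (not p and not r)), u
2. not (Box (not p or not q) implies (not p or not q)), u
3. not Box (not p and not r), u
4. Box (not p or not q), u
5. not (not p or not q), u
6. p, u
7. q, u
8. not p or not q, u
9. not q, u
Accessibility: uRu
Branch closes: q and not q both at u.
Every branch closes (one shown): valid in T, hence also in S4, S5 (every theorem of T is a theorem of S4 and S5).

T, S4, S5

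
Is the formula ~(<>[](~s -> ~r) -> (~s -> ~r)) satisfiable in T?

Yes, satisfiable

1. ~(<>[](~s -> ~r) -> (~s -> ~r)), 0
2. <>[](~s -> ~r), 0
3. ~(~s -> ~r), 0
4. ~s, 0
5. r, 0
6. [](~s -> ~r), 1
7. ~s -> ~r, 1
8. ~r, 1
Accessibility: 0R0, 0R1, 1R1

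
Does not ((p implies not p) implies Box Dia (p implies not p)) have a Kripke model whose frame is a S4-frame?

1. not ((p implies not p) implies Box Dia (p implies not p)), u
2. p implies not p, u   [neg-implies-rule on 1]
3. not Box Dia (p implies not p), u   [neg-implies-rule on 1]
4. not p, u   [implies-rule on 2 (branches; this branch)]
5. not Dia (p implies not p), v   [neg-Box-rule on 3: fresh world v, uRv]
6. not (p implies not p), v   [neg-Dia-rule on 5 via vRv]
7. p, v   [neg-implies-rule on 6]
Accessibility: uRu, uRv, vRv

Satisfiable (open branch found)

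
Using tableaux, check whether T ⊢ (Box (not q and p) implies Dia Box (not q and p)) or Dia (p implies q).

Tableau for the negation not ((Box (not q and p) implies Dia Box (not q and p)) or Dia (p implies q)):
1. not ((Box (not q and p) implies Dia Box (not q and p)) or Dia (p implies q)), 0
2. not (Box (not q and p) implies Dia Box (not q and p)), 0   [neg-or-rule on 1]
3. not Dia (p implies q), 0   [neg-or-rule on 1]
4. Box (not q and p), 0   [neg-implies-rule on 2]
5. not Dia Box (not q and p), 0   [neg-implies-rule on 2]
6. not (p implies q), 0   [neg-Dia-rule on 3 via 0R0]
7. p, 0   [neg-implies-rule on 6]
8. not q, 0   [neg-implies-rule on 6]
9. not q and p, 0   [Box-rule on 4 via 0R0]
10. not Box (not q and p), 0   [neg-Dia-rule on 5 via 0R0]
11. not (not q and p), 1   [neg-Box-rule on 10: fresh world 1, 0R1]
12. not (p implies q), 1   [neg-Dia-rule on 3 via 0R1]
13. p, 1   [neg-implies-rule on 12]
14. not q, 1   [neg-implies-rule on 12]
15. not q and p, 1   [Box-rule on 4 via 0R1]
16. not Box (not q and p), 1   [neg-Dia-rule on 5 via 0R1]
17. not p, 1   [neg-and-rule on 11 (branches; this branch)]
Accessibility: 0R0, 0R1, 1R1
Branch closes: p and not p both at 1.
Every branch of the negation's tableau closes; the branch above is one of them.

Valid in T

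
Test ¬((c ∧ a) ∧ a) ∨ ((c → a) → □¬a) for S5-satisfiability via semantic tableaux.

1. ¬((c ∧ a) ∧ a) ∨ ((c → a) → □¬a), u
2. (c → a) → □¬a, u
3. □¬a, u
4. ¬a, u
Accessibility: uRu

Satisfiable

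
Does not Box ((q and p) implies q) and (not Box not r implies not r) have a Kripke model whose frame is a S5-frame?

1. not Box ((q and p) implies q) and (not Box not r implies not r), 0
2. not Box ((q and p) implies q), 0
3. not Box not r implies not r, 0
4. Box not r, 0
5. not r, 0
6. not ((q and p) implies q), 1
7. q and p, 1
8. not q, 1
9. q, 1
10. p, 1
Accessibility: 0R0, 0R1, 1R0, 1R1
Branch closes: q and not q both at 1.
(One branch shown.) All branches close.

No, unsatisfiable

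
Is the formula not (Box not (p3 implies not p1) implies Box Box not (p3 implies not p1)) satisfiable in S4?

Unsatisfiable (every branch closes)

1. not (Box not (p3 implies not p1) implies Box Box not (p3 implies not p1)), u
2. Box not (p3 implies not p1), u
3. not Box Box not (p3 implies not p1), u
4. not (p3 implies not p1), u
5. p3, u
6. p1, u
7. not Box not (p3 implies not p1), v
8. not (p3 implies not p1), v
9. p3, v
10. p1, v
11. p3 implies not p1, w
12. not (p3 implies not p1), w
13. p3, w
14. p1, w
15. not p1, w
Accessibility: uRu, uRv, uRw, vRv, vRw, wRw
Branch closes: p1 and not p1 both at w.
All branches of the tableau close; one closing branch shown above.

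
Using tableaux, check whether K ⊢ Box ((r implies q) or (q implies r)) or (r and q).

Tableau for the negation not (Box ((r implies q) or (q implies r)) or (r and q)):
1. not (Box ((r implies q) or (q implies r)) or (r and q)), u
2. not Box ((r implies q) or (q implies r)), u
3. not (r and q), u
4. not q, u
5. not ((r implies q) or (q implies r)), v
6. not (r implies q), v
7. not (q implies r), v
8. r, v
9. not q, v
10. q, v
11. not r, v
Accessibility: uRv
Branch closes: q and not q both at v.
All branches of the negation close; one closing branch shown above.

Valid in K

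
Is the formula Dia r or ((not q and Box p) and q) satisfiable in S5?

Yes, satisfiable

1. Dia r or ((not q and Box p) and q), u
2. Dia r, u   [or-rule on 1 (branches; this branch)]
3. r, v   [Dia-rule on 2: fresh world v, uRv]
Accessibility: uRu, uRv, vRu, vRv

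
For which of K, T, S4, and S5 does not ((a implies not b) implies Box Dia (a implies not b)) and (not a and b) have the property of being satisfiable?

S4-tableau for the formula:
1. not ((a implies not b) implies Box Dia (a implies not b)) and (not a and b), w0
2. not ((a implies not b) implies Box Dia (a implies not b)), w0   [and-rule on 1]
3. not a and b, w0   [and-rule on 1]
4. a implies not b, w0   [neg-implies-rule on 2]
5. not Box Dia (a implies not b), w0   [neg-implies-rule on 2]
6. not a, w0   [and-rule on 3]
7. b, w0   [and-rule on 3]
8. not Dia (a implies not b), w1   [neg-Box-rule on 5: fresh world w1, w0Rw1]
9. not (a implies not b), w1   [neg-Dia-rule on 8 via w1Rw1]
10. a, w1   [neg-implies-rule on 9]
11. b, w1   [neg-implies-rule on 9]
Accessibility: w0Rw0, w0Rw1, w1Rw1
Complete open branch: satisfiable in S4, hence also in K, T (this S4-model is also a K-model and a T-model).
S5-tableau for the formula:
1. not ((a implies not b) implies Box Dia (a implies not b)) and (not a and b), w0
2. not ((a implies not b) implies Box Dia (a implies not b)), w0   [and-rule on 1]
3. not a and b, w0   [and-rule on 1]
4. a implies not b, w0   [neg-implies-rule on 2]
5. not Box Dia (a implies not b), w0   [neg-implies-rule on 2]
6. not a, w0   [and-rule on 3]
7. b, w0   [and-rule on 3]
8. not Dia (a implies not b), w1   [neg-Box-rule on 5: fresh world w1, w0Rw1]
9. not (a implies not b), w0   [neg-Dia-rule on 8 via w1Rw0]
10. a, w0   [neg-implies-rule on 9]
Accessibility: w0Rw0, w0Rw1, w1Rw0, w1Rw1
Branch closes: a and not a both at w0.
Every branch closes (one shown): unsatisfiable in S5.

K, T, S4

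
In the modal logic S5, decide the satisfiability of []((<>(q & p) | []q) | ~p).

1. []((<>(q & p) | []q) | ~p), u
2. (<>(q & p) | []q) | ~p, u
3. ~p, u
Accessibility: uRu

Yes, satisfiable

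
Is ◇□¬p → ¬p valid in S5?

Valid

Tableau for the negation ¬(◇□¬p → ¬p):
1. ¬(◇□¬p → ¬p), 0
2. ◇□¬p, 0
3. p, 0
4. □¬p, 1
5. ¬p, 0
Accessibility: 0R0, 0R1, 1R0, 1R1
Branch closes: p and ¬p both at 0.
Every branch of the negation's tableau closes; the branch above is one of them.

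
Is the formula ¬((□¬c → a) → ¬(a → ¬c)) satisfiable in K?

Satisfiable

1. ¬((□¬c → a) → ¬(a → ¬c)), u
2. □¬c → a, u
3. a → ¬c, u
4. a, u
5. ¬c, u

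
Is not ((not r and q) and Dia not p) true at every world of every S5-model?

Tableau for the negation (not r and q) and Dia not p:
1. (not r and q) and Dia not p, u
2. not r and q, u   [and-rule on 1]
3. Dia not p, u   [and-rule on 1]
4. not r, u   [and-rule on 2]
5. q, u   [and-rule on 2]
6. not p, v   [Dia-rule on 3: fresh world v, uRv]
Accessibility: uRu, uRv, vRu, vRv
The negation has an open branch (countermodel exists).

Not valid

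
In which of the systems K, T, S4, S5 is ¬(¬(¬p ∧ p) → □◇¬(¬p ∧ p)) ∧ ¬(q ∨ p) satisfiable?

K-tableau for the formula:
1. ¬(¬(¬p ∧ p) → □◇¬(¬p ∧ p)) ∧ ¬(q ∨ p), u
2. ¬(¬(¬p ∧ p) → □◇¬(¬p ∧ p)), u   [∧-rule on 1]
3. ¬(q ∨ p), u   [∧-rule on 1]
4. ¬(¬p ∧ p), u   [¬→-rule on 2]
5. ¬□◇¬(¬p ∧ p), u   [¬→-rule on 2]
6. ¬q, u   [¬∨-rule on 3]
7. ¬p, u   [¬∨-rule on 3]
8. ¬◇¬(¬p ∧ p), v   [¬□-rule on 5: fresh world v, uRv]
Accessibility: uRv
Complete open branch: satisfiable in K.
T-tableau for the formula:
1. ¬(¬(¬p ∧ p) → □◇¬(¬p ∧ p)) ∧ ¬(q ∨ p), u
2. ¬(¬(¬p ∧ p) → □◇¬(¬p ∧ p)), u   [∧-rule on 1]
3. ¬(q ∨ p), u   [∧-rule on 1]
4. ¬(¬p ∧ p), u   [¬→-rule on 2]
5. ¬□◇¬(¬p ∧ p), u   [¬→-rule on 2]
6. ¬q, u   [¬∨-rule on 3]
7. ¬p, u   [¬∨-rule on 3]
8. ¬◇¬(¬p ∧ p), v   [¬□-rule on 5: fresh world v, uRv]
9. ¬p ∧ p, v   [¬◇-rule on 8 via vRv]
10. ¬p, v   [∧-rule on 9]
11. p, v   [∧-rule on 9]
Accessibility: uRu, uRv, vRv
Branch closes: p and ¬p both at v.
Every branch closes (one shown): unsatisfiable in T, hence also in S4, S5 (every S4/S5-frame is a T-frame).

K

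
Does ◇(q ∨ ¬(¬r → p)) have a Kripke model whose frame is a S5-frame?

Satisfiable

1. ◇(q ∨ ¬(¬r → p)), 0
2. q ∨ ¬(¬r → p), 1   [◇-rule on 1: fresh world 1, 0R1]
3. ¬(¬r → p), 1   [∨-rule on 2 (branches; this branch)]
4. ¬r, 1   [¬→-rule on 3]
5. ¬p, 1   [¬→-rule on 3]
Accessibility: 0R0, 0R1, 1R0, 1R1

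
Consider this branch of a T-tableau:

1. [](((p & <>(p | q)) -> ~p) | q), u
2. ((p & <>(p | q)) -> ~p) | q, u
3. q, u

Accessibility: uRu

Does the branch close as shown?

Not closed

There is no literal clash: for every atom and world, at most one sign appears.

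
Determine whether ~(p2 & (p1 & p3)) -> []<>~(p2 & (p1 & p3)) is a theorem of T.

Not valid

Tableau for the negation ~(~(p2 & (p1 & p3)) -> []<>~(p2 & (p1 & p3))):
1. ~(~(p2 & (p1 & p3)) -> []<>~(p2 & (p1 & p3))), 0
2. ~(p2 & (p1 & p3)), 0
3. ~[]<>~(p2 & (p1 & p3)), 0
4. ~(p1 & p3), 0
5. ~p3, 0
6. ~<>~(p2 & (p1 & p3)), 1
7. p2 & (p1 & p3), 1
8. p2, 1
9. p1 & p3, 1
10. p1, 1
11. p3, 1
Accessibility: 0R0, 0R1, 1R1
The negation has an open branch (countermodel exists).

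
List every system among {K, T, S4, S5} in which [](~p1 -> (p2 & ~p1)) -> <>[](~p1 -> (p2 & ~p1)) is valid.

T-tableau for the negation ~([](~p1 -> (p2 & ~p1)) -> <>[](~p1 -> (p2 & ~p1))):
1. ~([](~p1 -> (p2 & ~p1)) -> <>[](~p1 -> (p2 & ~p1))), u
2. [](~p1 -> (p2 & ~p1)), u
3. ~<>[](~p1 -> (p2 & ~p1)), u
4. ~p1 -> (p2 & ~p1), u
5. ~[](~p1 -> (p2 & ~p1)), u
6. p2 & ~p1, u
7. p2, u
8. ~p1, u
9. ~(~p1 -> (p2 & ~p1)), v
10. ~p1, v
11. ~(p2 & ~p1), v
12. ~p1 -> (p2 & ~p1), v
13. ~[](~p1 -> (p2 & ~p1)), v
14. ~p2, v
15. p2 & ~p1, v
16. p2, v
Accessibility: uRu, uRv, vRv
Branch closes: p2 and ~p2 both at v.
Every branch closes (one shown): valid in T, hence also in S4, S5 (every theorem of T is a theorem of S4 and S5).
K-tableau for the negation ~([](~p1 -> (p2 & ~p1)) -> <>[](~p1 -> (p2 & ~p1))):
1. ~([](~p1 -> (p2 & ~p1)) -> <>[](~p1 -> (p2 & ~p1))), u
2. [](~p1 -> (p2 & ~p1)), u
3. ~<>[](~p1 -> (p2 & ~p1)), u
Complete open branch: countermodel on a K-frame, so not valid in K.

T, S4, S5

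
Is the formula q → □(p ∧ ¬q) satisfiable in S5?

1. q → □(p ∧ ¬q), u
2. □(p ∧ ¬q), u   [→-rule on 1 (branches; this branch)]
3. p ∧ ¬q, u   [□-rule on 2 via uRu]
4. p, u   [∧-rule on 3]
5. ¬q, u   [∧-rule on 3]
Accessibility: uRu

Satisfiable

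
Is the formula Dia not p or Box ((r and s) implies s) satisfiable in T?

Satisfiable

1. Dia not p or Box ((r and s) implies s), w0
2. Box ((r and s) implies s), w0
3. (r and s) implies s, w0
4. s, w0
Accessibility: w0Rw0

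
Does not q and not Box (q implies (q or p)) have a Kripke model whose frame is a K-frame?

1. not q and not Box (q implies (q or p)), u
2. not q, u
3. not Box (q implies (q or p)), u
4. not (q implies (q or p)), v
5. q, v
6. not (q or p), v
7. not q, v
8. not p, v
Accessibility: uRv
Branch closes: q and not q both at v.
Every branch closes; the branch above is one of them.

Unsatisfiable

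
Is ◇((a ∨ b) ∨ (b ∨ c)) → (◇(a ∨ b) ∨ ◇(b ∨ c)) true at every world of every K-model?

Tableau for the negation ¬(◇((a ∨ b) ∨ (b ∨ c)) → (◇(a ∨ b) ∨ ◇(b ∨ c))):
1. ¬(◇((a ∨ b) ∨ (b ∨ c)) → (◇(a ∨ b) ∨ ◇(b ∨ c))), 0
2. ◇((a ∨ b) ∨ (b ∨ c)), 0   [¬→-rule on 1]
3. ¬(◇(a ∨ b) ∨ ◇(b ∨ c)), 0   [¬→-rule on 1]
4. ¬◇(a ∨ b), 0   [¬∨-rule on 3]
5. ¬◇(b ∨ c), 0   [¬∨-rule on 3]
6. (a ∨ b) ∨ (b ∨ c), 1   [◇-rule on 2: fresh world 1, 0R1]
7. ¬(a ∨ b), 1   [¬◇-rule on 4 via 0R1]
8. ¬a, 1   [¬∨-rule on 7]
9. ¬b, 1   [¬∨-rule on 7]
10. ¬(b ∨ c), 1   [¬◇-rule on 5 via 0R1]
11. ¬c, 1   [¬∨-rule on 10]
12. b ∨ c, 1   [∨-rule on 6 (branches; this branch)]
13. c, 1   [∨-rule on 12 (branches; this branch)]
Accessibility: 0R1
Branch closes: c and ¬c both at 1.
Every branch of the negation's tableau closes; the branch above is one of them.

Yes, valid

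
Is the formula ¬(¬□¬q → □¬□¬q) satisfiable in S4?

1. ¬(¬□¬q → □¬□¬q), u
2. ¬□¬q, u
3. ¬□¬□¬q, u
4. q, v
5. □¬q, w
6. ¬q, w
Accessibility: uRu, uRv, uRw, vRv, wRw

Yes, satisfiable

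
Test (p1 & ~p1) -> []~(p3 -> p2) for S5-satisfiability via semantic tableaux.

Satisfiable (open branch found)

1. (p1 & ~p1) -> []~(p3 -> p2), u
2. []~(p3 -> p2), u   [->-rule on 1 (branches; this branch)]
3. ~(p3 -> p2), u   [[]-rule on 2 via uRu]
4. p3, u   [~->-rule on 3]
5. ~p2, u   [~->-rule on 3]
Accessibility: uRu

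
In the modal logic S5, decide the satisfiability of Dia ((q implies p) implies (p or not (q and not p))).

Yes, satisfiable

1. Dia ((q implies p) implies (p or not (q and not p))), 0
2. (q implies p) implies (p or not (q and not p)), 1
3. p or not (q and not p), 1
4. not (q and not p), 1
5. p, 1
Accessibility: 0R0, 0R1, 1R0, 1R1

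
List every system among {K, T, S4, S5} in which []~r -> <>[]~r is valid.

T, S4, S5

K-tableau for the negation ~([]~r -> <>[]~r):
1. ~([]~r -> <>[]~r), 0
2. []~r, 0   [~->-rule on 1]
3. ~<>[]~r, 0   [~->-rule on 1]
Complete open branch: countermodel on a K-frame, so not valid in K.
T-tableau for the negation ~([]~r -> <>[]~r):
1. ~([]~r -> <>[]~r), 0
2. []~r, 0   [~->-rule on 1]
3. ~<>[]~r, 0   [~->-rule on 1]
4. ~r, 0   [[]-rule on 2 via 0R0]
5. ~[]~r, 0   [~<>-rule on 3 via 0R0]
6. r, 1   [~[]-rule on 5: fresh world 1, 0R1]
7. ~r, 1   [[]-rule on 2 via 0R1]
Accessibility: 0R0, 0R1, 1R1
Branch closes: r and ~r both at 1.
Every branch closes (one shown): valid in T, hence also in S4, S5 (every theorem of T is a theorem of S4 and S5).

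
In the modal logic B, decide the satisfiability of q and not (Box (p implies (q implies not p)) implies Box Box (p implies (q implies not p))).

1. q and not (Box (p implies (q implies not p)) implies Box Box (p implies (q implies not p))), w0
2. q, w0   [and-rule on 1]
3. not (Box (p implies (q implies not p)) implies Box Box (p implies (q implies not p))), w0   [and-rule on 1]
4. Box (p implies (q implies not p)), w0   [neg-implies-rule on 3]
5. not Box Box (p implies (q implies not p)), w0   [neg-implies-rule on 3]
6. p implies (q implies not p), w0   [Box-rule on 4 via w0Rw0]
7. q implies not p, w0   [implies-rule on 6 (branches; this branch)]
8. not p, w0   [implies-rule on 7 (branches; this branch)]
9. not Box (p implies (q implies not p)), w1   [neg-Box-rule on 5: fresh world w1, w0Rw1]
10. p implies (q implies not p), w1   [Box-rule on 4 via w0Rw1]
11. q implies not p, w1   [implies-rule on 10 (branches; this branch)]
12. not p, w1   [implies-rule on 11 (branches; this branch)]
13. not (p implies (q implies not p)), w2   [neg-Box-rule on 9: fresh world w2, w1Rw2]
14. p, w2   [neg-implies-rule on 13]
15. not (q implies not p), w2   [neg-implies-rule on 13]
16. q, w2   [neg-implies-rule on 15]
Accessibility: w0Rw0, w0Rw1, w1Rw0, w1Rw1, w1Rw2, w2Rw1, w2Rw2

Satisfiable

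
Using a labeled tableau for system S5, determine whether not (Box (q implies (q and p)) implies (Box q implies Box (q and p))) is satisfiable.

1. not (Box (q implies (q and p)) implies (Box q implies Box (q and p))), u
2. Box (q implies (q and p)), u   [neg-implies-rule on 1]
3. not (Box q implies Box (q and p)), u   [neg-implies-rule on 1]
4. Box q, u   [neg-implies-rule on 3]
5. not Box (q and p), u   [neg-implies-rule on 3]
6. q implies (q and p), u   [Box-rule on 2 via uRu]
7. q, u   [Box-rule on 4 via uRu]
8. q and p, u   [implies-rule on 6 (branches; this branch)]
9. p, u   [and-rule on 8]
10. not (q and p), v   [neg-Box-rule on 5: fresh world v, uRv]
11. q implies (q and p), v   [Box-rule on 2 via uRv]
12. q, v   [Box-rule on 4 via uRv]
13. not p, v   [neg-and-rule on 10 (branches; this branch)]
14. q and p, v   [implies-rule on 11 (branches; this branch)]
15. p, v   [and-rule on 14]
Accessibility: uRu, uRv, vRu, vRv
Branch closes: p and not p both at v.
Every branch closes; the branch above is one of them.

Unsatisfiable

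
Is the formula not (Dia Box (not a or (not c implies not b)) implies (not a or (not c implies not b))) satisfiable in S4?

Satisfiable

1. not (Dia Box (not a or (not c implies not b)) implies (not a or (not c implies not b))), u
2. Dia Box (not a or (not c implies not b)), u
3. not (not a or (not c implies not b)), u
4. a, u
5. not (not c implies not b), u
6. not c, u
7. b, u
8. Box (not a or (not c implies not b)), v
9. not a or (not c implies not b), v
10. not c implies not b, v
11. not b, v
Accessibility: uRu, uRv, vRv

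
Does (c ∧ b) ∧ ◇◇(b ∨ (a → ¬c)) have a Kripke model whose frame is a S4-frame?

Satisfiable

1. (c ∧ b) ∧ ◇◇(b ∨ (a → ¬c)), w0
2. c ∧ b, w0
3. ◇◇(b ∨ (a → ¬c)), w0
4. c, w0
5. b, w0
6. ◇(b ∨ (a → ¬c)), w1
7. b ∨ (a → ¬c), w2
8. a → ¬c, w2
9. ¬c, w2
Accessibility: w0Rw0, w0Rw1, w0Rw2, w1Rw1, w1Rw2, w2Rw2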